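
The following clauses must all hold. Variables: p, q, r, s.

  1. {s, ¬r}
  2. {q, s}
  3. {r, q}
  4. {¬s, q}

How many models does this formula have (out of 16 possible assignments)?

6

The models are:
  p=0 q=1 r=0 s=0
  p=0 q=1 r=0 s=1
  p=0 q=1 r=1 s=1
  p=1 q=1 r=0 s=0
  p=1 q=1 r=0 s=1
  p=1 q=1 r=1 s=1
Count: 6.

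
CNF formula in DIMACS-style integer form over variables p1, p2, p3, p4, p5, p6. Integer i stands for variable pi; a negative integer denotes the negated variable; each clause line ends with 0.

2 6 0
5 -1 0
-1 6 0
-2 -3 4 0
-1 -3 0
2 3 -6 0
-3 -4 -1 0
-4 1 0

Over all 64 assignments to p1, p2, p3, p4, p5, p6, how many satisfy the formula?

Case analysis on p1 and p3:
  p1=1, p3=1: a clause becomes empty — 0.
  p1=1, p3=0: remaining (p2,p4,p5,p6) ∈ {(1,0,1,1); (1,1,1,1)} — 2.
  p1=0, p3=1: remaining (p2,p4,p5,p6) ∈ {(0,0,0,1); (0,0,1,1)} — 2.
  p1=0, p3=0: remaining (p2,p4,p5,p6) ∈ {(1,0,0,0); (1,0,0,1); (1,0,1,0); (1,0,1,1)} — 4.
Total: 0 + 2 + 2 + 4 = 8.

8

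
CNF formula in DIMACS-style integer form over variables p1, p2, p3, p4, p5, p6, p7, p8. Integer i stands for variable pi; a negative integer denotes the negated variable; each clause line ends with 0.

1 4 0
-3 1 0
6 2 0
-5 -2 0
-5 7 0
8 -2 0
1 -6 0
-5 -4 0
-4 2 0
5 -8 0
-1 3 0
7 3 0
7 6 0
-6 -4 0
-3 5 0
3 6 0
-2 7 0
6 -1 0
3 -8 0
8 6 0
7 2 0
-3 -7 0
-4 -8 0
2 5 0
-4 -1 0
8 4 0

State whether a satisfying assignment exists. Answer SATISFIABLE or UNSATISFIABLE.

UNSATISFIABLE

p2 = True:
  propagation gives p5=False, p8=True; an empty clause results — contradiction.
p2 = False:
  propagation gives p6=True, p1=True, p4=False, p3=True; an empty clause results — contradiction.
Every branch closes, so no satisfying assignment exists.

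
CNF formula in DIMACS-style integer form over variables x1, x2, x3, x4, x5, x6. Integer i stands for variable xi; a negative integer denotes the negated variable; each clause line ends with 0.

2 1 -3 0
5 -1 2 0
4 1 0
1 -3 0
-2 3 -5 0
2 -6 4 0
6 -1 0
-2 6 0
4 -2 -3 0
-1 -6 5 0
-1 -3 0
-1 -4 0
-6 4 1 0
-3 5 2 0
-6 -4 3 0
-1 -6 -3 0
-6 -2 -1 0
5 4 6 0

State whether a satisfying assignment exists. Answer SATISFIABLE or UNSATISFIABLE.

SATISFIABLE

Set x1 = False and propagate.
  then x4 is forced to True.
  then x3 is forced to False.
  then x6 is forced to False.
  then x2 is forced to False.
x5 is now unconstrained; take x5 = False.
So x1=0, x2=0, x3=0, x4=1, x5=0, x6=0 is a satisfying assignment.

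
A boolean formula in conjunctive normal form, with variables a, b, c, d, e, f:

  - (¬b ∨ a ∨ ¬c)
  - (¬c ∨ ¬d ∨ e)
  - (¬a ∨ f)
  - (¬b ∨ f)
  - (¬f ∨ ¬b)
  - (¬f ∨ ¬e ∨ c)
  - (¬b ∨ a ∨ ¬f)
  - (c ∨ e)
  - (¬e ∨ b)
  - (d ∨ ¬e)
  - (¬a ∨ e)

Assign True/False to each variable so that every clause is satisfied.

Set a = False and propagate.
Set b = False and propagate.
  then e is forced to False.
  then c is forced to True.
  then d is forced to False.
f is now unconstrained; take f = False.
Every clause has at least one true literal under this assignment.
Check each clause:
  1. (¬c ∨ a ∨ ¬b) — ¬b is true.
  2. (¬d ∨ ¬c ∨ e) — ¬d is true.
  3. (¬a ∨ f) — ¬a is true.
  4. (f ∨ ¬b) — ¬b is true.
  5. (¬b ∨ ¬f) — ¬f is true.
  6. (¬f ∨ c ∨ ¬e) — ¬f is true.
  7. (¬b ∨ ¬f ∨ a) — ¬f is true.
  8. (e ∨ c) — c is true.
  9. (¬e ∨ b) — ¬e is true.
  10. (d ∨ ¬e) — ¬e is true.
  11. (e ∨ ¬a) — ¬a is true.

a=0  b=0  c=1  d=0  e=0  f=0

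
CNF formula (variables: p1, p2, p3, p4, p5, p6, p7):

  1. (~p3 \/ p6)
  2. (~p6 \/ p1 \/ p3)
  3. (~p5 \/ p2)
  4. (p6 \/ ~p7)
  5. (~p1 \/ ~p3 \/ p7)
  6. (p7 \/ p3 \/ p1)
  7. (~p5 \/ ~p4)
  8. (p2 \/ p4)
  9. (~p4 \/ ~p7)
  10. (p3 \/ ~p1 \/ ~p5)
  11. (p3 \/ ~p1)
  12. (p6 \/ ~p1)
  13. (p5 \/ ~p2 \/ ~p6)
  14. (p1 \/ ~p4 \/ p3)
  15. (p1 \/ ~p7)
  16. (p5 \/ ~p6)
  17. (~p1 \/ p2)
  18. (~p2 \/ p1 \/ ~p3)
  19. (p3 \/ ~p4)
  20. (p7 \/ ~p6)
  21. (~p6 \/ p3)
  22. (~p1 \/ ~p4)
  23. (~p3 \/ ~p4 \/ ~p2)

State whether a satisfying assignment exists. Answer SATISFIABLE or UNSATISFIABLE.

Try p1 = True.
  then p3 is forced to True.
  then p6 is forced to True.
  then p7 is forced to True.
  then p4 is forced to False.
  then p2 is forced to True.
  then p5 is forced to True.
So p1 = True, p2 = True, p3 = True, p4 = False, p5 = True, p6 = True, p7 = True is a satisfying assignment.

SATISFIABLE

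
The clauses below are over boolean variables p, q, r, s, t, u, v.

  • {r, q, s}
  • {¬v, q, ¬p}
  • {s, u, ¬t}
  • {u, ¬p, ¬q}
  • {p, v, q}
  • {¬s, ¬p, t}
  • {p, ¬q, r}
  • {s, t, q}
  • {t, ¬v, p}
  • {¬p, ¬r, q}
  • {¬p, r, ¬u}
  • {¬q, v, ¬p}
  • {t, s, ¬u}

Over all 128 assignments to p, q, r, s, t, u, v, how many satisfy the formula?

Split on p, then q.
  p=T, q=T: remaining (r,s,t,u,v) ∈ {(T,F,T,T,T); (T,T,T,T,T)} — 2.
  p=T, q=F: remaining (r,s,t,u,v) ∈ {(F,T,T,F,F)} — 1.
  p=F, q=T: 9 of the 32 assignments to (r,s,t,u,v) work.
  p=F, q=F: 5 of the 32 assignments to (r,s,t,u,v) work.
Total: 2 + 1 + 9 + 5 = 17.

17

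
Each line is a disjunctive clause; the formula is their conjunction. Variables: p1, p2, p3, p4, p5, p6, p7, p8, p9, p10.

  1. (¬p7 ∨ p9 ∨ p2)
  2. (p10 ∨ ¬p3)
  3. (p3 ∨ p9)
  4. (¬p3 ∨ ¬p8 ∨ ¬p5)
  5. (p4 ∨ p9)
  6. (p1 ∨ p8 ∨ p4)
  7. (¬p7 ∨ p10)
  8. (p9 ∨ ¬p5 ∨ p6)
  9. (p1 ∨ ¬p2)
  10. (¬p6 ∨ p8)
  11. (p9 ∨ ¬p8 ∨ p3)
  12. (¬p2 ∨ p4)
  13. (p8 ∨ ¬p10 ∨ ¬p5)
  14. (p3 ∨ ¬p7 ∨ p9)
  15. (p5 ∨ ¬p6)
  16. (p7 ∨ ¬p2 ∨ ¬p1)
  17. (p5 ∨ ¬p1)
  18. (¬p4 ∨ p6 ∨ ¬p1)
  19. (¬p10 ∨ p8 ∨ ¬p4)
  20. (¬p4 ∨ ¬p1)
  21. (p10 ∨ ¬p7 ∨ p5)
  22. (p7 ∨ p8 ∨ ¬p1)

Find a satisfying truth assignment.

p9 occurs only positively in the remaining clauses — set p9 = True.
Try p1 = False.
  then p2 is forced to False.
Branch on p3: take p3 = False.
The remaining clauses are satisfied by p4 = False, p5 = True, p6 = False, p7 = True, p8 = True, p10 = True.

p1=F, p2=F, p3=F, p4=F, p5=T, p6=F, p7=T, p8=T, p9=T, p10=T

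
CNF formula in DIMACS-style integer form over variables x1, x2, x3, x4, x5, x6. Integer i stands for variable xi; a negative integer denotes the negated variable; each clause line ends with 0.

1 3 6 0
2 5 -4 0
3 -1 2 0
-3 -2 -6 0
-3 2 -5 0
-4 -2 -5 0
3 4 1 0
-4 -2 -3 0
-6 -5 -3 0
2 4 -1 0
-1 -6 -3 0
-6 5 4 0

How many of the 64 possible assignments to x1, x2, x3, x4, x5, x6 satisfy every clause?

Split on x3, then x2.
  x3=T, x2=T: remaining (x1,x4,x5,x6) ∈ {(F,F,F,F); (F,F,T,F); (T,F,F,F); (T,F,T,F)} — 4.
  x3=T, x2=F: remaining (x1,x4,x5,x6) ∈ {(F,F,F,F)} — 1.
  x3=F, x2=T: 6 of the 16 assignments to (x1,x4,x5,x6) work.
  x3=F, x2=F: remaining (x1,x4,x5,x6) ∈ {(F,T,T,T)} — 1.
Total: 4 + 1 + 6 + 1 = 12.

12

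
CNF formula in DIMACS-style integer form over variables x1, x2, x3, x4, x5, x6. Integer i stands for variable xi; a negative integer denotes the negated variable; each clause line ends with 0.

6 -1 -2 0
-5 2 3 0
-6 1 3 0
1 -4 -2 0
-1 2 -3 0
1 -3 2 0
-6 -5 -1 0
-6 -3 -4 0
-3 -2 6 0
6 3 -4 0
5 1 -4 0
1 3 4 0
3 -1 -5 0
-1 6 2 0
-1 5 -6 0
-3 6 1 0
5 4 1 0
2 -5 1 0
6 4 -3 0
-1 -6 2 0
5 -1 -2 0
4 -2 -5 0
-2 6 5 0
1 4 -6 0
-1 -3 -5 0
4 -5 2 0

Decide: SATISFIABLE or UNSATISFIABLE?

UNSATISFIABLE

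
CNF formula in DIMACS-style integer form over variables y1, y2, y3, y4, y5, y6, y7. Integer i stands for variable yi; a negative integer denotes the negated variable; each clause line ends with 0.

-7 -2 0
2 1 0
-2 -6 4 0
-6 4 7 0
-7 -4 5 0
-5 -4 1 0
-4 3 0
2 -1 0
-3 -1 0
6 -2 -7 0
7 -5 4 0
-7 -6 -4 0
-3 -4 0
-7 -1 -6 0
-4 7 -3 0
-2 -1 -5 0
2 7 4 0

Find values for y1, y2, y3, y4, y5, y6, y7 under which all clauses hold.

Branch on y1: take y1 = False.
  then y2 is forced to True.
  then y7 is forced to False.
For the remaining variables, y3 = False, y4 = False, y5 = False, y6 = False works.
Check each clause:
  1. (¬y2 ∨ ¬y7) — ¬y7 is true.
  2. (y1 ∨ y2) — y2 is true.
  3. (¬y6 ∨ y4 ∨ ¬y2) — ¬y6 is true.
  4. (y4 ∨ ¬y6 ∨ y7) — ¬y6 is true.
  5. (¬y4 ∨ y5 ∨ ¬y7) — ¬y7 is true.
  6. (¬y5 ∨ ¬y4 ∨ y1) — ¬y5 is true.
  7. (¬y4 ∨ y3) — ¬y4 is true.
  8. (y2 ∨ ¬y1) — y2 is true.
  9. (¬y1 ∨ ¬y3) — ¬y3 is true.
  10. (¬y2 ∨ ¬y7 ∨ y6) — ¬y7 is true.
  11. (¬y5 ∨ y7 ∨ y4) — ¬y5 is true.
  12. (¬y6 ∨ ¬y4 ∨ ¬y7) — ¬y7 is true.
  13. (¬y3 ∨ ¬y4) — ¬y4 is true.
  14. (¬y7 ∨ ¬y6 ∨ ¬y1) — ¬y7 is true.
  15. (¬y3 ∨ y7 ∨ ¬y4) — ¬y4 is true.
  16. (¬y5 ∨ ¬y2 ∨ ¬y1) — ¬y5 is true.
  17. (y2 ∨ y4 ∨ y7) — y2 is true.

y1 = 0  y2 = 1  y3 = 0  y4 = 0  y5 = 0  y6 = 0  y7 = 0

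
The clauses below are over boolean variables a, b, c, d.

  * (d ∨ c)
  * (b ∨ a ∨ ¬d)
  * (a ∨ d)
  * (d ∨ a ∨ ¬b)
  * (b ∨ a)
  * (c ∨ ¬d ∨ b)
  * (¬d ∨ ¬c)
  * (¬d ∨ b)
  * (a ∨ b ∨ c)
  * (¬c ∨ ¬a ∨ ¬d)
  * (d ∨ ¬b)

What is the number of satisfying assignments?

3

Satisfying assignments:
  a=F b=T c=F d=T
  a=T b=F c=T d=F
  a=T b=T c=F d=T
That's 3 in total.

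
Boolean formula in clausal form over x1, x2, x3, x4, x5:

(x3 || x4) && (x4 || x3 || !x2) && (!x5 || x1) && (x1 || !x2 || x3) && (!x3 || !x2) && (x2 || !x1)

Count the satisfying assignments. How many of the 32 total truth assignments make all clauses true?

5

The models are:
  x1=0 x2=0 x3=0 x4=1 x5=0
  x1=0 x2=0 x3=1 x4=0 x5=0
  x1=0 x2=0 x3=1 x4=1 x5=0
  x1=1 x2=1 x3=0 x4=1 x5=0
  x1=1 x2=1 x3=0 x4=1 x5=1
Count: 5.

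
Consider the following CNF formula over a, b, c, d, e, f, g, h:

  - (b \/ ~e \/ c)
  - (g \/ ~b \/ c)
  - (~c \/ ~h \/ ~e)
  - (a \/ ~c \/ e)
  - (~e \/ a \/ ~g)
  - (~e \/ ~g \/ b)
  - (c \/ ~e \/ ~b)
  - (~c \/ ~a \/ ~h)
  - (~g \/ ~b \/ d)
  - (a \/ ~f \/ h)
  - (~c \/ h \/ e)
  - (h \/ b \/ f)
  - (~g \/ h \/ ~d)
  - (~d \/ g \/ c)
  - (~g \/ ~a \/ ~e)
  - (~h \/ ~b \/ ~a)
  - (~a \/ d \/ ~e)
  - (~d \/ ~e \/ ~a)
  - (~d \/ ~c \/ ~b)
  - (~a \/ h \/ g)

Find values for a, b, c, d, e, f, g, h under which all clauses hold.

a=1, b=0, c=0, d=0, e=0, f=1, g=1, h=1

Check each clause:
  1. (~e \/ c \/ b) — ~e is true.
  2. (~b \/ g \/ c) — ~b is true.
  3. (~e \/ ~c \/ ~h) — ~e is true.
  4. (a \/ e \/ ~c) — a is true.
  5. (a \/ ~g \/ ~e) — ~e is true.
  6. (b \/ ~e \/ ~g) — ~e is true.
  7. (c \/ ~b \/ ~e) — ~e is true.
  8. (~c \/ ~a \/ ~h) — ~c is true.
  9. (~b \/ ~g \/ d) — ~b is true.
  10. (~f \/ a \/ h) — h is true.
  11. (e \/ h \/ ~c) — h is true.
  12. (f \/ h \/ b) — h is true.
  13. (~g \/ ~d \/ h) — h is true.
  14. (c \/ g \/ ~d) — ~d is true.
  15. (~g \/ ~a \/ ~e) — ~e is true.
  16. (~h \/ ~a \/ ~b) — ~b is true.
  17. (~e \/ d \/ ~a) — ~e is true.
  18. (~a \/ ~e \/ ~d) — ~e is true.
  19. (~d \/ ~c \/ ~b) — ~d is true.
  20. (~a \/ g \/ h) — h is true.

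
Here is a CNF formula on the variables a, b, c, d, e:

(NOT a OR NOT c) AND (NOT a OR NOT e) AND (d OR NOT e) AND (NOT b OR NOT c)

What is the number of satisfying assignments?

Case analysis on a and c:
  a=T, c=T: a clause becomes empty — 0.
  a=T, c=F: remaining (b,d,e) ∈ {(F,F,F); (F,T,F); (T,F,F); (T,T,F)} — 4.
  a=F, c=T: remaining (b,d,e) ∈ {(F,F,F); (F,T,F); (F,T,T)} — 3.
  a=F, c=F: b free; 3 ways for (d,e) × 2^1 = 6.
Total: 0 + 4 + 3 + 6 = 13.

13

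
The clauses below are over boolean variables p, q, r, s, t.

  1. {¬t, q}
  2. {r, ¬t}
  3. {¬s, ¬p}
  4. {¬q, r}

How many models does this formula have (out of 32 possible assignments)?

Case analysis on q and r:
  q=T, r=T: t free; 3 ways for (p,s) × 2^1 = 6.
  q=T, r=F: a clause becomes empty — 0.
  q=F, r=T: remaining (p,s,t) ∈ {(F,F,F); (F,T,F); (T,F,F)} — 3.
  q=F, r=F: remaining (p,s,t) ∈ {(F,F,F); (F,T,F); (T,F,F)} — 3.
Total: 6 + 0 + 3 + 3 = 12.

12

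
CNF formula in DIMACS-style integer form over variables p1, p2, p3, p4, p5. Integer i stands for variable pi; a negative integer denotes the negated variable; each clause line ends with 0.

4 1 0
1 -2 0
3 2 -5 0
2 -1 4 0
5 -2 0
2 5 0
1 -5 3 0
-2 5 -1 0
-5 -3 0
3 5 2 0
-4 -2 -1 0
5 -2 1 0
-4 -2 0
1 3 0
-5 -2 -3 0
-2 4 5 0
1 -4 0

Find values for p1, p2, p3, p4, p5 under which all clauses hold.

Set p1 = True and propagate.
The remaining clauses are satisfied by p2 = True, p3 = False, p4 = False, p5 = True.
Every clause has at least one true literal under this assignment.
Check each clause:
  1. {p4, p1} — p1 is true.
  2. {p1, ¬p2} — p1 is true.
  3. {p3, ¬p5, p2} — p2 is true.
  4. {p4, ¬p1, p2} — p2 is true.
  5. {¬p2, p5} — p5 is true.
  6. {p2, p5} — p2 is true.
  7. {p1, p3, ¬p5} — p1 is true.
  8. {¬p1, ¬p2, p5} — p5 is true.
  9. {¬p5, ¬p3} — ¬p3 is true.
  10. {p2, p3, p5} — p2 is true.
  11. {¬p1, ¬p2, ¬p4} — ¬p4 is true.
  12. {¬p2, p1, p5} — p1 is true.
  13. {¬p4, ¬p2} — ¬p4 is true.
  14. {p3, p1} — p1 is true.
  15. {¬p2, ¬p5, ¬p3} — ¬p3 is true.
  16. {p4, ¬p2, p5} — p5 is true.
  17. {p1, ¬p4} — p1 is true.

p1 = True, p2 = True, p3 = False, p4 = False, p5 = True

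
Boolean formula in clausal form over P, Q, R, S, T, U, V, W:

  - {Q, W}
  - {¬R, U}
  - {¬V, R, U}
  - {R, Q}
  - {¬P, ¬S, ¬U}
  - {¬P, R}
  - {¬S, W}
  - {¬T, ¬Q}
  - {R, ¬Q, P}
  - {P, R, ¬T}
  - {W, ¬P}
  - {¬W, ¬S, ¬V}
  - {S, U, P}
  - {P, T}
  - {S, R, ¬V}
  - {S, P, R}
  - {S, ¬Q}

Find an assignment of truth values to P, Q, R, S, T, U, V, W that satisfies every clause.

P=F, Q=F, R=T, S=F, T=T, U=T, V=F, W=T

Check each clause:
  1. {W, Q} — W is true.
  2. {¬R, U} — U is true.
  3. {U, R, ¬V} — ¬V is true.
  4. {R, Q} — R is true.
  5. {¬S, ¬U, ¬P} — ¬S is true.
  6. {¬P, R} — R is true.
  7. {¬S, W} — W is true.
  8. {¬T, ¬Q} — ¬Q is true.
  9. {¬Q, R, P} — R is true.
  10. {R, ¬T, P} — R is true.
  11. {W, ¬P} — W is true.
  12. {¬W, ¬V, ¬S} — ¬V is true.
  13. {S, P, U} — U is true.
  14. {T, P} — T is true.
  15. {S, ¬V, R} — ¬V is true.
  16. {R, S, P} — R is true.
  17. {¬Q, S} — ¬Q is true.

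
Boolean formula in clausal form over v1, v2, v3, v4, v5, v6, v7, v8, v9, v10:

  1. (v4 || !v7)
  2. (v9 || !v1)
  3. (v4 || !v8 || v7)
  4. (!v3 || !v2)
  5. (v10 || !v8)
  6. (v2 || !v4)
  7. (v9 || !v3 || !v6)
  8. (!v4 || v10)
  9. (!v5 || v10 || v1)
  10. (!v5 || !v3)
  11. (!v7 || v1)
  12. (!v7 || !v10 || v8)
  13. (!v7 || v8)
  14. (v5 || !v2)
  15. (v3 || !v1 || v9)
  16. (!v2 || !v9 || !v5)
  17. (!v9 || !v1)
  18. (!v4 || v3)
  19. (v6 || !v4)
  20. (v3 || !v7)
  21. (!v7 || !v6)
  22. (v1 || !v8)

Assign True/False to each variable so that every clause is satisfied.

v1 = F, v2 = F, v3 = F, v4 = F, v5 = F, v6 = F, v7 = F, v8 = F, v9 = F, v10 = F

Branch on v1: take v1 = False.
  then v7 is forced to False.
  then v8 is forced to False.
Set v2 = False and propagate.
  then v4 is forced to False.
Set v3 = False and propagate.
The remaining clauses are satisfied by v5 = False, v6 = False, v9 = False, v10 = False.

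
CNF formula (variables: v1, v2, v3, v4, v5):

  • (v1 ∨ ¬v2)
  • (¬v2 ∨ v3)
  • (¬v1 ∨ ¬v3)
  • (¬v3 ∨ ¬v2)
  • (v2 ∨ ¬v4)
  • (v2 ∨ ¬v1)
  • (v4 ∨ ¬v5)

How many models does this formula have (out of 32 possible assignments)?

Satisfying assignments:
  v1=0 v2=0 v3=0 v4=0 v5=0
  v1=0 v2=0 v3=1 v4=0 v5=0
Count: 2.

2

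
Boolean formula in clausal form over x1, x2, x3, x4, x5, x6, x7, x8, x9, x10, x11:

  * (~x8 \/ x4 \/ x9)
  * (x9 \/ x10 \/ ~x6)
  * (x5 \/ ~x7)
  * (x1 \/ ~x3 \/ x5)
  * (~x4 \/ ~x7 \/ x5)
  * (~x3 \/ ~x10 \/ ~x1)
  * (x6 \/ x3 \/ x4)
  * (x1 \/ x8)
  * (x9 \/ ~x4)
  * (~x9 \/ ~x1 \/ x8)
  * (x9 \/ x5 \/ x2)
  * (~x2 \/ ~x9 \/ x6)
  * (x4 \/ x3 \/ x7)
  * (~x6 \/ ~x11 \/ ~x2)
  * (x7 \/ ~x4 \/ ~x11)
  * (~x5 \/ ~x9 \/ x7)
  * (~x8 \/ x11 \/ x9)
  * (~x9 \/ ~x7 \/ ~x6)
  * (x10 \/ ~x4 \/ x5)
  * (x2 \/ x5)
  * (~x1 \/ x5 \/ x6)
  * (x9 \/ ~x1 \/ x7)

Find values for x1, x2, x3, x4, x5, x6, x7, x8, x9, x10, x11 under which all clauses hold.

x1=T, x2=F, x3=F, x4=F, x5=T, x6=T, x7=T, x8=F, x9=F, x10=T, x11=T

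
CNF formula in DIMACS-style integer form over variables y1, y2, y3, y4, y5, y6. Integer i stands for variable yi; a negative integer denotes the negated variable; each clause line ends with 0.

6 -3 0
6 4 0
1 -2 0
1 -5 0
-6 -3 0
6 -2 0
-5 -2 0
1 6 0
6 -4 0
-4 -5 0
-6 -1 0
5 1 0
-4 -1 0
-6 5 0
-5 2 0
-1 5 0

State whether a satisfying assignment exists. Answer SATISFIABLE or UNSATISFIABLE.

UNSATISFIABLE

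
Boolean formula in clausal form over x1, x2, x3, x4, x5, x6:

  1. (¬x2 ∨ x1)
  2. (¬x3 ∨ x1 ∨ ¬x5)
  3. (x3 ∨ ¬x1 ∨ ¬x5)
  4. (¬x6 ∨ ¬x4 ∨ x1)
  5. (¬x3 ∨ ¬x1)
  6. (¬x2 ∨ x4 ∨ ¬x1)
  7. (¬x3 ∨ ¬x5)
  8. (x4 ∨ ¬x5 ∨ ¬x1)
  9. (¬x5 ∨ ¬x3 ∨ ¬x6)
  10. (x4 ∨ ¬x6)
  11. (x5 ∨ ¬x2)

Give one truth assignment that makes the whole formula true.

Pure literal: x2 appears only negated; assign x2 = False.
Pure literal: x6 appears only negated; assign x6 = False.
Try x1 = False.
Set x3 = False and propagate.
x4, x5 are now unconstrained; take x4 = True, x5 = False.
Every clause has at least one true literal under this assignment.

x1=False, x2=False, x3=False, x4=True, x5=False, x6=False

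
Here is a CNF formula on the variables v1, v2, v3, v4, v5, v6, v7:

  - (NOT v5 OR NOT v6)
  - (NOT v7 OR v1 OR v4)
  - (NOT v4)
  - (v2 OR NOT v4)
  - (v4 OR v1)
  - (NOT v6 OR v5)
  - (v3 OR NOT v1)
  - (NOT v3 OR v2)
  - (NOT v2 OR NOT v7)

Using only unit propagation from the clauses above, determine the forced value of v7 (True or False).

False

Unit clause (NOT v4) sets v4 = False.
In (v4 OR v1), v4 is now false; v1 must hold, so v1 = True.
In (v3 OR NOT v1), NOT v1 is now false; v3 must hold, so v3 = True.
(NOT v3 OR v2): since v3 = True, the clause reduces to (v2). v2 = True.
In (NOT v7 OR NOT v2), NOT v2 is now false; NOT v7 must hold, so v7 = False.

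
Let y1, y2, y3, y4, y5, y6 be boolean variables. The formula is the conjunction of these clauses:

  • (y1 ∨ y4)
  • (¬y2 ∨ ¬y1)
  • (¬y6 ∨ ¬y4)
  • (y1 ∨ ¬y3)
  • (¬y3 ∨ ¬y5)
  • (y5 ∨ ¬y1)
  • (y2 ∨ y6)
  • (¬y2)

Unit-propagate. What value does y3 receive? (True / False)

False

(¬y2) stands alone — y2 = False.
From (y6 ∨ y2) and y2 = False: y6 = True.
In (¬y4 ∨ ¬y6), ¬y6 is now false; ¬y4 must hold, so y4 = False.
In (y1 ∨ y4), y4 is now false; y1 must hold, so y1 = True.
(¬y1 ∨ y5) with y1 = True leaves only y5, so y5 = True.
(¬y3 ∨ ¬y5): since y5 = True, the clause reduces to (¬y3). y3 = False.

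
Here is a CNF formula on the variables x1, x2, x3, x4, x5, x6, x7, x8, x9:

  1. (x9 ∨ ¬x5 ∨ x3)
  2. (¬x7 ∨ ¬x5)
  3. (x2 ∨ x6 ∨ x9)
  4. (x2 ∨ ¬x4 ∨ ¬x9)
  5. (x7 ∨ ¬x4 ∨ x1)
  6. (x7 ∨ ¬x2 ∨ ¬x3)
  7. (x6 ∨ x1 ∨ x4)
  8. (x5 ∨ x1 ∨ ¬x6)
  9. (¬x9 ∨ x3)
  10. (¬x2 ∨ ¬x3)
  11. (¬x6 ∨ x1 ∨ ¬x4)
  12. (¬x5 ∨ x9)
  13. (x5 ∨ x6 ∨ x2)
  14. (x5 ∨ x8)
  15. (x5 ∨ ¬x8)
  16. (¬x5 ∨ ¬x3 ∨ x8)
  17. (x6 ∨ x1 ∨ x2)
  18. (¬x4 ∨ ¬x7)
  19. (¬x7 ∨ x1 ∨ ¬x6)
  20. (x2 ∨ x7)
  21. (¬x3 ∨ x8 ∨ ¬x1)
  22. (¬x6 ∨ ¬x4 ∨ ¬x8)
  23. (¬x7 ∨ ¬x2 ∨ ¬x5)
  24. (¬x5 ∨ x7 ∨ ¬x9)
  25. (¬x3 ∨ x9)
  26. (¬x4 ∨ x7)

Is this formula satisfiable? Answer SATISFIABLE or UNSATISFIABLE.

UNSATISFIABLE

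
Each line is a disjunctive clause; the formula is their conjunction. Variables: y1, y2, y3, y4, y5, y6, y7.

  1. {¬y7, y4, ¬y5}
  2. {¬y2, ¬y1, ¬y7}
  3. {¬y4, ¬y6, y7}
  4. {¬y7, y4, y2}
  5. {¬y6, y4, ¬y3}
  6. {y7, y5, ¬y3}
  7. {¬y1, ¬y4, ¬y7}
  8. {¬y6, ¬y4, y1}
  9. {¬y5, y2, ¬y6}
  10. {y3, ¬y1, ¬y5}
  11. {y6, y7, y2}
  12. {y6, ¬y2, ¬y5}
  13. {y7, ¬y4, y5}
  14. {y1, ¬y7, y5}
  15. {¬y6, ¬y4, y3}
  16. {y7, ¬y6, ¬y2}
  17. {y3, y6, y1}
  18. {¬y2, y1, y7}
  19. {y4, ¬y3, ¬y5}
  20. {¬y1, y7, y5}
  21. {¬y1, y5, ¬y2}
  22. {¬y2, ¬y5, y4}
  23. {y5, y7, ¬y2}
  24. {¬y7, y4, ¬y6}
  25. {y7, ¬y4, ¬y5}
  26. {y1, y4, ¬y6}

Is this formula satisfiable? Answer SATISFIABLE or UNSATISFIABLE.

Branch on y1: take y1 = False.
Set y2 = False and propagate.
Branch on y3: take y3 = True.
For the remaining variables, y4 = True, y5 = True, y6 = False, y7 = True works.
So y1=F, y2=F, y3=T, y4=T, y5=T, y6=F, y7=T is a satisfying assignment.

SATISFIABLE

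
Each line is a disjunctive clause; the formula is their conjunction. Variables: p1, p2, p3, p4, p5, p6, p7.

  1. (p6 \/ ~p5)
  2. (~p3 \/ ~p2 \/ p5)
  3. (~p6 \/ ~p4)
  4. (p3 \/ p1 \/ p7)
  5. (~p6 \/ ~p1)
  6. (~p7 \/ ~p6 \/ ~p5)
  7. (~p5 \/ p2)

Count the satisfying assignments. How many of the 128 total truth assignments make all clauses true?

Split on p5, then p6.
  p5=1, p6=1: remaining (p1,p2,p3,p4,p7) ∈ {(0,1,1,0,0)} — 1.
  p5=1, p6=0: a clause becomes empty — 0.
  p5=0, p6=1: remaining (p1,p2,p3,p4,p7) ∈ {(0,0,0,0,1); (0,0,1,0,0); (0,0,1,0,1); (0,1,0,0,1)} — 4.
  p5=0, p6=0: p4 free; 10 ways for (p1,p2,p3,p7) × 2^1 = 20.
Total: 1 + 0 + 4 + 20 = 25.

25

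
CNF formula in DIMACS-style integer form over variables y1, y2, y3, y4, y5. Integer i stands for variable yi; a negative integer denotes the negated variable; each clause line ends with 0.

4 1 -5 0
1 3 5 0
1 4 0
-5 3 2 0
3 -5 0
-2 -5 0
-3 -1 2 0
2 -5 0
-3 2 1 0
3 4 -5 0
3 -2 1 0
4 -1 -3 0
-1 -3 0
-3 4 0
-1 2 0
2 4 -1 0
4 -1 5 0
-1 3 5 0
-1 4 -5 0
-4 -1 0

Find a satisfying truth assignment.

y1=False  y2=True  y3=True  y4=True  y5=False

Set y1 = False and propagate.
  then y4 is forced to True.
The remaining clauses are satisfied by y2 = True, y3 = True, y5 = False.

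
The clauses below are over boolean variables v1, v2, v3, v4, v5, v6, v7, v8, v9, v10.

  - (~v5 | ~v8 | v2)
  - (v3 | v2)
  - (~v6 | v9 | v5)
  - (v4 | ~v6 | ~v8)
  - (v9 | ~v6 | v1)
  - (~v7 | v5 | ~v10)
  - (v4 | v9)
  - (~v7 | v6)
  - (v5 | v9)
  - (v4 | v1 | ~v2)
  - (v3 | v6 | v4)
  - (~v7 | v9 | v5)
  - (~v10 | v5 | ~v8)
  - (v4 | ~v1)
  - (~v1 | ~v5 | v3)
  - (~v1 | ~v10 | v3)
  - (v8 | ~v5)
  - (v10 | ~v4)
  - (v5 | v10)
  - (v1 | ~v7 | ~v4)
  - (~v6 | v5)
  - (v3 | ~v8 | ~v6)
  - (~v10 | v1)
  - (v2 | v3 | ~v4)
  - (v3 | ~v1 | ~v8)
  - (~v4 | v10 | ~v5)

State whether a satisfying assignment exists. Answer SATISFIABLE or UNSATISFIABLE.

v3 occurs only positively in the remaining clauses — set v3 = True.
v7 occurs only negated in the remaining clauses — set v7 = False.
Try v1 = True.
  then v4 is forced to True.
  then v10 is forced to True.
Branch on v2: take v2 = True.
The remaining clauses are satisfied by v5 = True, v6 = True, v8 = True, v9 = False.
So v1=True, v2=True, v3=True, v4=True, v5=True, v6=True, v7=False, v8=True, v9=False, v10=True is a satisfying assignment.

SATISFIABLE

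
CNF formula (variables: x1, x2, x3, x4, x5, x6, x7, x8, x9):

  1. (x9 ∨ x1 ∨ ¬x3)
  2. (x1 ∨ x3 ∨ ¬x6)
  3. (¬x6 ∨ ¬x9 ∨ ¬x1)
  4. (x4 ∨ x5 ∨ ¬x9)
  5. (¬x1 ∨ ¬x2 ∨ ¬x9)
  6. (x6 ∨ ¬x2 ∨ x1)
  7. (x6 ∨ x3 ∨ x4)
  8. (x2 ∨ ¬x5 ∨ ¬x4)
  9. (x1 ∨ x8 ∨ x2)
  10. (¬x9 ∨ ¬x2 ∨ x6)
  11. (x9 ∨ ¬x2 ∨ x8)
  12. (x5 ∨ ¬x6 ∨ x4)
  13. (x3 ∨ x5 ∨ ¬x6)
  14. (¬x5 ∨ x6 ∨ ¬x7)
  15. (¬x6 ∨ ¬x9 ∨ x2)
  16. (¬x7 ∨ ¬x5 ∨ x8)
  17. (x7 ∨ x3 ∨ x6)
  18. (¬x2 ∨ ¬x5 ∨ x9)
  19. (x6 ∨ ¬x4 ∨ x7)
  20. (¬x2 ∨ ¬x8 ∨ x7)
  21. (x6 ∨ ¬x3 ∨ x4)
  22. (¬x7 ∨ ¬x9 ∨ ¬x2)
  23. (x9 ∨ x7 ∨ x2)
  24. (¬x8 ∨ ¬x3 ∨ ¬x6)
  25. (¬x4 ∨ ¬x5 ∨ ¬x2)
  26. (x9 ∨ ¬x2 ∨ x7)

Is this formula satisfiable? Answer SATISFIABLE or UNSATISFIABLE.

SATISFIABLE

Try x1 = True.
Branch on x2: take x2 = False.
For the remaining variables, x3 = False, x4 = True, x5 = False, x6 = False, x7 = True, x8 = False, x9 = True works.
So x1=T, x2=F, x3=F, x4=T, x5=F, x6=F, x7=T, x8=F, x9=T is a satisfying assignment.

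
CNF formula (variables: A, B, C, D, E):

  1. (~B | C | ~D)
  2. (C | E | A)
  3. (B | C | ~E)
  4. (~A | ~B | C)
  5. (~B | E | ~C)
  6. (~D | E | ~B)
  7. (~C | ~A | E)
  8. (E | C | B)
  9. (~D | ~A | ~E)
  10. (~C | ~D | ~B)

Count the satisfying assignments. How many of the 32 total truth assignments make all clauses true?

8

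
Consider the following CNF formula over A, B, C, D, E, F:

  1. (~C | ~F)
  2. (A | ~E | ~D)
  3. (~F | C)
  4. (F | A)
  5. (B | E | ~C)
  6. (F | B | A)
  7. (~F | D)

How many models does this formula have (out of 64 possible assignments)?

14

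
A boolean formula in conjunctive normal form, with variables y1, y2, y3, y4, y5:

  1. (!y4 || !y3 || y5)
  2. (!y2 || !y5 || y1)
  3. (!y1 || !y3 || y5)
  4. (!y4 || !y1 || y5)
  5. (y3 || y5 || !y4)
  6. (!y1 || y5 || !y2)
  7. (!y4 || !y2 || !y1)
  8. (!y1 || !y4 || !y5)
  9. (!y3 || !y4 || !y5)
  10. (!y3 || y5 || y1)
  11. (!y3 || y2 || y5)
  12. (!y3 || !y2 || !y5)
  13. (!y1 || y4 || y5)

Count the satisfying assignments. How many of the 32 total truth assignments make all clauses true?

8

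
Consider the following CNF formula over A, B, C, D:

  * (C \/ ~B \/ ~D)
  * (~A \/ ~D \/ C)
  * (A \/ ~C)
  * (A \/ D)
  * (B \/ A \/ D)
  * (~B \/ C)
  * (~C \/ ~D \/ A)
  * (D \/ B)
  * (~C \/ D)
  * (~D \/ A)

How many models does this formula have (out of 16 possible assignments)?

Satisfying assignments:
  A=T B=F C=T D=T
  A=T B=T C=T D=T
That's 2 in total.

2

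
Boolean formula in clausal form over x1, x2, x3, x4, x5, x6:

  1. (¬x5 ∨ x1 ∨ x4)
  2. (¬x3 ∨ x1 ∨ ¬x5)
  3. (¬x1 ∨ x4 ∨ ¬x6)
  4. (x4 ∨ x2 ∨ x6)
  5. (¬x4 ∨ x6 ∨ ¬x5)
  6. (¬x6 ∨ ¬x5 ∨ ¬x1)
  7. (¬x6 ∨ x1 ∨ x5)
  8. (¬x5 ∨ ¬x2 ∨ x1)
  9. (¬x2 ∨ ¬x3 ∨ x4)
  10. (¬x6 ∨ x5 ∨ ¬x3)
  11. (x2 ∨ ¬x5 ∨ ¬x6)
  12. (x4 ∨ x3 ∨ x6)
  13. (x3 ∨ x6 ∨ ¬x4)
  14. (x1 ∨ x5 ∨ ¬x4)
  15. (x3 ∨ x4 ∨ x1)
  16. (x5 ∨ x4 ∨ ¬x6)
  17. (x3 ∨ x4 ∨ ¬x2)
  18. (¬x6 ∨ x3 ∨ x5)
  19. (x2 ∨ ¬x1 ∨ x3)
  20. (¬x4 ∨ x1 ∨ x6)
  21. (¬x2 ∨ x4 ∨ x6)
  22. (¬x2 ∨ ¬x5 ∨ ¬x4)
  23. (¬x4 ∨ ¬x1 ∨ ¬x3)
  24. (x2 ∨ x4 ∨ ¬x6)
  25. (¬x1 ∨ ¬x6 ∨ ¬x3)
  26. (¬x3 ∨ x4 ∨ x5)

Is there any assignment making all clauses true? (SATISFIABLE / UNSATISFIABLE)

UNSATISFIABLE

x4 = True:
  x5 = True:
    propagation gives x6=True, x1=False, x3=False, x2=False; an empty clause results — contradiction.
  x5 = False:
    propagation gives x1=True, x3=False, x6=True; an empty clause results — contradiction.
x4 = False:
  x6 = True:
    propagation gives x1=False, x5=False; an empty clause results — contradiction.
  x6 = False:
    propagation gives x2=True; an empty clause results — contradiction.
Every branch closes, so no satisfying assignment exists.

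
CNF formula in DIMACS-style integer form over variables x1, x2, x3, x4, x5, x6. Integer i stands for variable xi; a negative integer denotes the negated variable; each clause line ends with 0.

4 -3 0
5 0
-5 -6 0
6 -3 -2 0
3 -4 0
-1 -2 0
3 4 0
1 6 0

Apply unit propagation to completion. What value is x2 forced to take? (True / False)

False

(x5) stands alone — x5 = True.
From (¬x5 ∨ ¬x6) and x5 = True: x6 = False.
(x6 ∨ x1) with x6 = False leaves only x1, so x1 = True.
From (¬x1 ∨ ¬x2) and x1 = True: x2 = False.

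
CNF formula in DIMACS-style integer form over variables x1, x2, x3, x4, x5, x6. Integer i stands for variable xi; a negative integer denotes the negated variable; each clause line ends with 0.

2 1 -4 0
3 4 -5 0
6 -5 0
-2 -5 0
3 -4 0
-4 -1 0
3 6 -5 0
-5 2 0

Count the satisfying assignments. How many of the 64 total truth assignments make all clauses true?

Split on x5, then x4.
  x5=T, x4=T: a clause becomes empty — 0.
  x5=T, x4=F: a clause becomes empty — 0.
  x5=F, x4=T: remaining (x1,x2,x3,x6) ∈ {(F,T,T,F); (F,T,T,T)} — 2.
  x5=F, x4=F: x1, x2, x3, x6 free → 2^4 = 16.
Total: 0 + 0 + 2 + 16 = 18.

18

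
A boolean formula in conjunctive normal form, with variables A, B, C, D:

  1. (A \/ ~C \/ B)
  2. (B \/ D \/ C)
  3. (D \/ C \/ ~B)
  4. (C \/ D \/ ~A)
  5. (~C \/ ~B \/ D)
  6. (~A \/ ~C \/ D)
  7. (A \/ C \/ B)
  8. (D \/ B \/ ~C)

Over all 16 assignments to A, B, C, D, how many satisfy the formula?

6

The models are:
  A=0 B=1 C=0 D=1
  A=0 B=1 C=1 D=1
  A=1 B=0 C=0 D=1
  A=1 B=0 C=1 D=1
  A=1 B=1 C=0 D=1
  A=1 B=1 C=1 D=1
Count: 6.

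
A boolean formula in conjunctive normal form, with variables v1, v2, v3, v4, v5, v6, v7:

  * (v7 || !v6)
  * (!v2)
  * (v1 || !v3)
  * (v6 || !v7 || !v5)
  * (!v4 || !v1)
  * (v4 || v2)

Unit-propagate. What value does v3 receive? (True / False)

False

Unit clause (!v2) sets v2 = False.
In (v2 || v4), v2 is now false; v4 must hold, so v4 = True.
In (!v1 || !v4), !v4 is now false; !v1 must hold, so v1 = False.
(!v3 || v1) with v1 = False leaves only !v3, so v3 = False.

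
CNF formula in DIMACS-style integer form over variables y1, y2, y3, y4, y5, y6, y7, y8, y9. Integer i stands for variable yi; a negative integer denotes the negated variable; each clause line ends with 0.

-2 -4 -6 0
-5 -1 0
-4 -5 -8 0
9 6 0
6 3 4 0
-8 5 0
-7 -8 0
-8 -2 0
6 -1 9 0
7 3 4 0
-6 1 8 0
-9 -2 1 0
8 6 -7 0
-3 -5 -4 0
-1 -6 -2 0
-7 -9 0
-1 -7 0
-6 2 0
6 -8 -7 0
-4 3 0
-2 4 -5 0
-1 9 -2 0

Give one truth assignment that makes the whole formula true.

y1 = F, y2 = F, y3 = T, y4 = F, y5 = T, y6 = F, y7 = F, y8 = F, y9 = T

Set y1 = False and propagate.
For the remaining variables, y2 = False, y3 = True, y4 = False, y5 = True, y6 = False, y7 = False, y8 = False, y9 = True works.
Every clause has at least one true literal under this assignment.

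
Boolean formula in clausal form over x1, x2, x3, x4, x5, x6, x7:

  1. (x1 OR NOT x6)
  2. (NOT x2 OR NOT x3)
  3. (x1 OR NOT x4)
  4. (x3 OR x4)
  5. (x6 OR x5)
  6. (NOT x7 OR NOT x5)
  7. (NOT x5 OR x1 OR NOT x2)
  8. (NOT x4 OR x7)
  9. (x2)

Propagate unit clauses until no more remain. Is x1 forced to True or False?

(x2) stands alone — x2 = True.
In (NOT x3 OR NOT x2), NOT x2 is now false; NOT x3 must hold, so x3 = False.
(x4 OR x3) with x3 = False leaves only x4, so x4 = True.
(x1 OR NOT x4) with x4 = True leaves only x1, so x1 = True.

True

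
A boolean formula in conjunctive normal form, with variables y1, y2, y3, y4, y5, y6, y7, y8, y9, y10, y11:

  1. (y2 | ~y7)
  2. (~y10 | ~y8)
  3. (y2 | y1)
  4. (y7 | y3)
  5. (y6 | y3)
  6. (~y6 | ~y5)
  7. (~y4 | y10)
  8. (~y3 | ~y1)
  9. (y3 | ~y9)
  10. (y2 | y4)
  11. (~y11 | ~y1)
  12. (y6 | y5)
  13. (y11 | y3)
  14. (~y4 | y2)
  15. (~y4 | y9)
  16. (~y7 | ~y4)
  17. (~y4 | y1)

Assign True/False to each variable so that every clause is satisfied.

Pure literal: y2 appears only positively; assign y2 = True.
Try y1 = False.
  then y4 is forced to False.
Try y3 = True.
Try y5 = True.
  then y6 is forced to False.
For the remaining variables, y7 = False, y8 = True, y9 = False, y10 = False, y11 = True works.
Every clause has at least one true literal under this assignment.

y1=False, y2=True, y3=True, y4=False, y5=True, y6=False, y7=False, y8=True, y9=False, y10=False, y11=True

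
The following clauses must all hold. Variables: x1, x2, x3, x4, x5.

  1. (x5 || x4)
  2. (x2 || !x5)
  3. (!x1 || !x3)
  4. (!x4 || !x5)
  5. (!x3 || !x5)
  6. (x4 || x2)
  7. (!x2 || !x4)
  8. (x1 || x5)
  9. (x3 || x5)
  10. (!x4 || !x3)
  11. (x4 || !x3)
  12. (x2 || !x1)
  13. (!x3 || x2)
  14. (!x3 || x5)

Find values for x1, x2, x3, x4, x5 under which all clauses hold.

Try x1 = True.
  then x3 is forced to False.
  then x5 is forced to True.
  then x2 is forced to True.
  then x4 is forced to False.

x1 = 1, x2 = 1, x3 = 0, x4 = 0, x5 = 1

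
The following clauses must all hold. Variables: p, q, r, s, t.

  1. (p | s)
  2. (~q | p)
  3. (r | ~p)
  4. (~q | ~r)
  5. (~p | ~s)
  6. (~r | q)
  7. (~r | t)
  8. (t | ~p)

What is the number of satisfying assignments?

2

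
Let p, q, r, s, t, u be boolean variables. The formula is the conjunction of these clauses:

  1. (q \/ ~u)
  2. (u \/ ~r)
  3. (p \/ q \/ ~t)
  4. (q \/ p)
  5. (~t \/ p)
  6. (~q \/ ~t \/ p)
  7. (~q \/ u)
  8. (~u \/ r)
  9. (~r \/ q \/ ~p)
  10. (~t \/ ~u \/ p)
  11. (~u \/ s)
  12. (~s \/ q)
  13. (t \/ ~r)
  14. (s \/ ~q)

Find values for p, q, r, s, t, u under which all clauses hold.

p=1, q=0, r=0, s=0, t=1, u=0

Check each clause:
  1. (~u \/ q) — ~u is true.
  2. (u \/ ~r) — ~r is true.
  3. (q \/ ~t \/ p) — p is true.
  4. (q \/ p) — p is true.
  5. (p \/ ~t) — p is true.
  6. (~t \/ p \/ ~q) — p is true.
  7. (u \/ ~q) — ~q is true.
  8. (r \/ ~u) — ~u is true.
  9. (~p \/ ~r \/ q) — ~r is true.
  10. (~u \/ ~t \/ p) — p is true.
  11. (s \/ ~u) — ~u is true.
  12. (q \/ ~s) — ~s is true.
  13. (~r \/ t) — ~r is true.
  14. (s \/ ~q) — ~q is true.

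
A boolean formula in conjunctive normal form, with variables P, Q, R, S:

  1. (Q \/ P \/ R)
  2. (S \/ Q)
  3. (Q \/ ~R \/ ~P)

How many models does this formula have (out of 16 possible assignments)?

Case analysis on Q and P:
  Q=T, P=T: remaining (R,S) ∈ {(F,F); (F,T); (T,F); (T,T)} — 4.
  Q=T, P=F: remaining (R,S) ∈ {(F,F); (F,T); (T,F); (T,T)} — 4.
  Q=F, P=T: remaining (R,S) ∈ {(F,T)} — 1.
  Q=F, P=F: remaining (R,S) ∈ {(T,T)} — 1.
Total: 4 + 4 + 1 + 1 = 10.

10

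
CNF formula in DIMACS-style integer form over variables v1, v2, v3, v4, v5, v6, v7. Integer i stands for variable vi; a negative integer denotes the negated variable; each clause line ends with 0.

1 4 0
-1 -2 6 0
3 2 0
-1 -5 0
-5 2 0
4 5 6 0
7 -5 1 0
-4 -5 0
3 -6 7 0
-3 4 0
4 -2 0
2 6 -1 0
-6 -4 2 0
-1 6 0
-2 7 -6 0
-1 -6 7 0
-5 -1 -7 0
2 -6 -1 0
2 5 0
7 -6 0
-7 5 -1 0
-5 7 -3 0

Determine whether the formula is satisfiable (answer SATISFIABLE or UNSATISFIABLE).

SATISFIABLE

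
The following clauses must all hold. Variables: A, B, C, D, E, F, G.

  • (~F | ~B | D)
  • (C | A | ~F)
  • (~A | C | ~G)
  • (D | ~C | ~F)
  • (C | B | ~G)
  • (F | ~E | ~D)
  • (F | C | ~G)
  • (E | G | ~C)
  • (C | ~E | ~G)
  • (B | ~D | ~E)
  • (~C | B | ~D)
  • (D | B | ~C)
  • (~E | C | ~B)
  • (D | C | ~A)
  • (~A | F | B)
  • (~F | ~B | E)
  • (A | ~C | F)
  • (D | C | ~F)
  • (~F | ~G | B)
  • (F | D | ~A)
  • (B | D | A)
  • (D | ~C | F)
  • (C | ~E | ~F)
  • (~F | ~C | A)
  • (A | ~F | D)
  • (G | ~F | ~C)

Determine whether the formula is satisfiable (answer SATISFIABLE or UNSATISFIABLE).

SATISFIABLE

Try A = True.
For the remaining variables, B = True, C = False, D = True, E = False, F = False, G = False works.
So A=True, B=True, C=False, D=True, E=False, F=False, G=False is a satisfying assignment.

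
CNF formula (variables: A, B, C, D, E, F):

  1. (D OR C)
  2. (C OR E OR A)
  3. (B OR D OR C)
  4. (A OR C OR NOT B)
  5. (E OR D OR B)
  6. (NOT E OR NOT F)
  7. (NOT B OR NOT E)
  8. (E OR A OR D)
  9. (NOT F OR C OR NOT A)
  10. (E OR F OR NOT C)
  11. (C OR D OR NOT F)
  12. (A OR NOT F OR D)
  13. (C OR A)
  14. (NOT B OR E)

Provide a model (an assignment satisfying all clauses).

A=True, B=False, C=True, D=True, E=True, F=False

Check each clause:
  1. (D OR C) — C is true.
  2. (A OR E OR C) — A is true.
  3. (C OR B OR D) — C is true.
  4. (A OR NOT B OR C) — A is true.
  5. (B OR E OR D) — D is true.
  6. (NOT F OR NOT E) — NOT F is true.
  7. (NOT E OR NOT B) — NOT B is true.
  8. (D OR A OR E) — A is true.
  9. (NOT F OR C OR NOT A) — NOT F is true.
  10. (NOT C OR E OR F) — E is true.
  11. (D OR C OR NOT F) — NOT F is true.
  12. (A OR D OR NOT F) — A is true.
  13. (A OR C) — A is true.
  14. (NOT B OR E) — E is true.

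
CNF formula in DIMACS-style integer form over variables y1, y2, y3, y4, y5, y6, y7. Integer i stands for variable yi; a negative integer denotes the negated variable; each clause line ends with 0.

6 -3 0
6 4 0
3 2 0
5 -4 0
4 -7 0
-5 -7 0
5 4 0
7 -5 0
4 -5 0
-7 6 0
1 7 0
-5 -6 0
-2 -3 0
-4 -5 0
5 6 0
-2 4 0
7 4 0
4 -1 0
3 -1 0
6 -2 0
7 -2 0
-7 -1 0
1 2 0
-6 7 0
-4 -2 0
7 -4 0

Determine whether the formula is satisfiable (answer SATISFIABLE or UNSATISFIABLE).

UNSATISFIABLE

y4 = True:
  propagation gives y5=True; an empty clause results — contradiction.
y4 = False:
  propagation gives y6=True, y7=False; an empty clause results — contradiction.
Every branch closes, so no satisfying assignment exists.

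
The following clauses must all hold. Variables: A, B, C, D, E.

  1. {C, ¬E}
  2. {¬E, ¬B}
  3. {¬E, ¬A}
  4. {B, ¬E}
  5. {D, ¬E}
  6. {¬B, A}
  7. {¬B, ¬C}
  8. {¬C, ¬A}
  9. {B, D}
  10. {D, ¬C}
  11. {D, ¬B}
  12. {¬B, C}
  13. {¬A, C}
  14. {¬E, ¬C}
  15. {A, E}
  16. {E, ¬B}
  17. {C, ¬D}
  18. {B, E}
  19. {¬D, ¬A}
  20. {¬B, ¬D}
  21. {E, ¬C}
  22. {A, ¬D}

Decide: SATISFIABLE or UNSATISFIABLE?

B = True:
  propagation gives E=False; an empty clause results — contradiction.
B = False:
  propagation gives E=False; an empty clause results — contradiction.
Every branch closes, so no satisfying assignment exists.

UNSATISFIABLE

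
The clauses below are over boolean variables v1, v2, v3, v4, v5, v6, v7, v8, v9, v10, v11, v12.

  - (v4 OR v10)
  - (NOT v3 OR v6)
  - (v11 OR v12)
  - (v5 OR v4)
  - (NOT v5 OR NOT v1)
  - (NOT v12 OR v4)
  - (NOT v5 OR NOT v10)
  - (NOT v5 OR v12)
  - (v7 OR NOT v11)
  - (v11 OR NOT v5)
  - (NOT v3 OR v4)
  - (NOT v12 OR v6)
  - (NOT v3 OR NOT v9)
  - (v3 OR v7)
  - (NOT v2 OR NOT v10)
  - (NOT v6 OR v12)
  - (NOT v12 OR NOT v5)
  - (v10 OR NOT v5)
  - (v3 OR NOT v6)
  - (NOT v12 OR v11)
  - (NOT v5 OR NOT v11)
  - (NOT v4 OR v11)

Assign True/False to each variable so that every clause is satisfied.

v1 = F, v2 = F, v3 = F, v4 = T, v5 = F, v6 = F, v7 = T, v8 = F, v9 = F, v10 = F, v11 = T, v12 = F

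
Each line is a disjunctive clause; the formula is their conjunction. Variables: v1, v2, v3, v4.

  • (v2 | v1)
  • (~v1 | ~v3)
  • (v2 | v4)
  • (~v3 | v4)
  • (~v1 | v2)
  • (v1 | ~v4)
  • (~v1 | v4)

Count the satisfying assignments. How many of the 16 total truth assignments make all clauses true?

2

The models are:
  v1=0 v2=1 v3=0 v4=0
  v1=1 v2=1 v3=0 v4=1
That's 2 in total.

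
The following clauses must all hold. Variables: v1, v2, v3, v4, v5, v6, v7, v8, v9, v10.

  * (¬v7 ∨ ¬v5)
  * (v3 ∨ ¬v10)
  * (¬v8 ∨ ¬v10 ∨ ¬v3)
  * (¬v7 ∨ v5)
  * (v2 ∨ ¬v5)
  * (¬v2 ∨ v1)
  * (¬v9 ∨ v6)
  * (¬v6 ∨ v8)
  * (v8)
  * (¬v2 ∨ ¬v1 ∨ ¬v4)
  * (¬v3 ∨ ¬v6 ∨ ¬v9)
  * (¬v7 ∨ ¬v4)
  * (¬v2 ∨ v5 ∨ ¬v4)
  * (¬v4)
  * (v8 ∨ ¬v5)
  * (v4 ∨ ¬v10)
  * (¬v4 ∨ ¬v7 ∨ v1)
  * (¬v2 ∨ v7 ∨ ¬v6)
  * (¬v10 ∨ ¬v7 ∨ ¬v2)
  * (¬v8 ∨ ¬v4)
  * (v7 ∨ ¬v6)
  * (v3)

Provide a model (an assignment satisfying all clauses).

v1=True  v2=True  v3=True  v4=False  v5=False  v6=False  v7=False  v8=True  v9=False  v10=False

Check each clause:
  1. (¬v7 ∨ ¬v5) — ¬v7 is true.
  2. (¬v10 ∨ v3) — v3 is true.
  3. (¬v8 ∨ ¬v3 ∨ ¬v10) — ¬v10 is true.
  4. (¬v7 ∨ v5) — ¬v7 is true.
  5. (¬v5 ∨ v2) — v2 is true.
  6. (¬v2 ∨ v1) — v1 is true.
  7. (¬v9 ∨ v6) — ¬v9 is true.
  8. (v8 ∨ ¬v6) — v8 is true.
  9. (v8) — v8 is true.
  10. (¬v1 ∨ ¬v2 ∨ ¬v4) — ¬v4 is true.
  11. (¬v3 ∨ ¬v9 ∨ ¬v6) — ¬v6 is true.
  12. (¬v4 ∨ ¬v7) — ¬v7 is true.
  13. (v5 ∨ ¬v4 ∨ ¬v2) — ¬v4 is true.
  14. (¬v4) — ¬v4 is true.
  15. (v8 ∨ ¬v5) — v8 is true.
  16. (v4 ∨ ¬v10) — ¬v10 is true.
  17. (¬v7 ∨ ¬v4 ∨ v1) — v1 is true.
  18. (v7 ∨ ¬v2 ∨ ¬v6) — ¬v6 is true.
  19. (¬v2 ∨ ¬v10 ∨ ¬v7) — ¬v7 is true.
  20. (¬v8 ∨ ¬v4) — ¬v4 is true.
  21. (¬v6 ∨ v7) — ¬v6 is true.
  22. (v3) — v3 is true.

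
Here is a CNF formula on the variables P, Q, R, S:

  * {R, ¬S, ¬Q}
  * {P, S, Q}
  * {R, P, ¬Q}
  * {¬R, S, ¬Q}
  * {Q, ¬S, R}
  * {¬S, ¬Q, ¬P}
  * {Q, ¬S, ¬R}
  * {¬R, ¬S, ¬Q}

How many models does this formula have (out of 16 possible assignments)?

3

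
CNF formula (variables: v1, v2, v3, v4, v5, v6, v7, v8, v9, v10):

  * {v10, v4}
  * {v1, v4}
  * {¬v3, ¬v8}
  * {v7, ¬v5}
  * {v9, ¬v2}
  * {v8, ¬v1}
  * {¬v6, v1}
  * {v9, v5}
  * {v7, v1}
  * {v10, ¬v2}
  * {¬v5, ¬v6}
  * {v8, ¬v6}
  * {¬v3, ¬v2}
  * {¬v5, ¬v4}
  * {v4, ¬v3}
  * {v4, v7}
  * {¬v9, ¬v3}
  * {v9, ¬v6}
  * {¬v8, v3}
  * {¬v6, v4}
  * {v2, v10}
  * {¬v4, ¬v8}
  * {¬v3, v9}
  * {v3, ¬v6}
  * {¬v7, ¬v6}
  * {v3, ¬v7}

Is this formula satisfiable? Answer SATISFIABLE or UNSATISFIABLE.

UNSATISFIABLE

v3 = True:
  propagation gives v8=False, v1=False, v4=True, v6=False; an empty clause results — contradiction.
v3 = False:
  propagation gives v8=False, v1=False, v4=True, v6=False; an empty clause results — contradiction.
Every branch closes, so no satisfying assignment exists.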